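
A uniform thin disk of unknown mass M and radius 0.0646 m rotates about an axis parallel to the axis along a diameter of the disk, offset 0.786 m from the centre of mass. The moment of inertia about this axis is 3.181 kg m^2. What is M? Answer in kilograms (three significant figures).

I = I_cm + Md² = (1/4)MR² + Md² = M·[0.25·(0.0646)² + (0.786)²] = M·0.61884.
So M = 3.181 / 0.61884 = 5.1403 kg.

5.14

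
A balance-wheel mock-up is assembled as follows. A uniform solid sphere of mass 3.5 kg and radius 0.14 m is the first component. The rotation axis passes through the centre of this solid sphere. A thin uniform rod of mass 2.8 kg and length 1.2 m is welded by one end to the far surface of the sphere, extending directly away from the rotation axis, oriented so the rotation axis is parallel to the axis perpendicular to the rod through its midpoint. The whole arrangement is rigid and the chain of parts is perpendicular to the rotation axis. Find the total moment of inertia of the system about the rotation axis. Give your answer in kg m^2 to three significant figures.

1.90

Solid sphere: I_cm = (2/5)MR² = (2/5)(3.5)(0.14)² = 0.02744 kg m^2; axis through the centre, so I = 0.02744 kg m^2.
Thin rod: I_cm = (1/12)ML² = (1/12)(2.8)(1.2)² = 0.336 kg m^2; centre at d = 0.14 + 0.6 = 0.74 m, so the parallel axis theorem gives I = 0.336 + (2.8)(0.74)² = 1.8693 kg m^2.
Total I = 0.02744 + 1.8693 = 1.8967 kg m^2.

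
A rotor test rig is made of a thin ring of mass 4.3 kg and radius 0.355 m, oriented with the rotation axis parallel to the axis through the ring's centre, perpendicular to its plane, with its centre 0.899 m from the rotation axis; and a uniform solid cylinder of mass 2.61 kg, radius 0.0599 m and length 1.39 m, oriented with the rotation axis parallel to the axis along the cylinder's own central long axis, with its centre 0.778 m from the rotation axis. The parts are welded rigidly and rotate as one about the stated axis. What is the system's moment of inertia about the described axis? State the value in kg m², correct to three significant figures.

Thin ring: I_cm = MR² = (4.3)(0.355)² = 0.54191 kg m²; centre at d = 0.899 m, so the parallel axis theorem gives I = 0.54191 + (4.3)(0.899)² = 4.0172 kg m².
Solid cylinder: I_cm = (1/2)MR² = (1/2)(2.61)(0.0599)² = 0.0046824 kg m²; centre at d = 0.778 m, so the parallel axis theorem gives I = 0.0046824 + (2.61)(0.778)² = 1.5845 kg m².
Total I = 4.0172 + 1.5845 = 5.6016 kg m².

5.60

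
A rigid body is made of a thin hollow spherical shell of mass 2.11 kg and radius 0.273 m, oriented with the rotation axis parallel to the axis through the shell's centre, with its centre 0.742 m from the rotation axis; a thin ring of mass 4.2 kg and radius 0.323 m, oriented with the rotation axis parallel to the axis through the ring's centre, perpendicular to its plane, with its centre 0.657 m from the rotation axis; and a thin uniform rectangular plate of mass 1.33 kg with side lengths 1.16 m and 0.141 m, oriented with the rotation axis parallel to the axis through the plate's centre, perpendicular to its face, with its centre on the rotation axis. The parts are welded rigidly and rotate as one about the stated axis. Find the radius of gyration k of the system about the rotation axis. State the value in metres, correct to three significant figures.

0.693

Spherical shell: I_cm = (2/3)MR² = (2/3)(2.11)(0.273)² = 0.10484 kg·m²; centre at d = 0.742 m, so I = I_cm + Md² gives I = 0.10484 + (2.11)(0.742)² = 1.2665 kg·m².
Thin ring: I_cm = MR² = (4.2)(0.323)² = 0.43818 kg·m²; centre at d = 0.657 m, so I = I_cm + Md² gives I = 0.43818 + (4.2)(0.657)² = 2.2511 kg·m².
Rectangular plate: I_cm = (1/12)M(a²+b²) = (1/12)(1.33)[(1.16)² + (0.141)²] = 0.15134 kg·m²; axis through the centre, so I = 0.15134 kg·m².
Total I = 3.669 kg·m²; total mass M = 7.64 kg.
k = √(I/M) = √(3.669/7.64) = 0.69299 m.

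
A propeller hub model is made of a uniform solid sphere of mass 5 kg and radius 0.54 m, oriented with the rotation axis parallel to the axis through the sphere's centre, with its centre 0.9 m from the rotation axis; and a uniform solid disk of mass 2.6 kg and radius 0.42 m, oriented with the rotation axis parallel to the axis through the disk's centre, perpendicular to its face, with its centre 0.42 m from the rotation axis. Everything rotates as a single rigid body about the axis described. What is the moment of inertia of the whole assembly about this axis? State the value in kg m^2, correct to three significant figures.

Solid sphere: I_cm = (2/5)MR² = (2/5)(5)(0.54)² = 0.5832 kg m^2; centre at d = 0.9 m, so the parallel axis theorem gives I = 0.5832 + (5)(0.9)² = 4.6332 kg m^2.
Solid disk: I_cm = (1/2)MR² = (1/2)(2.6)(0.42)² = 0.22932 kg m^2; centre at d = 0.42 m, so the parallel axis theorem gives I = 0.22932 + (2.6)(0.42)² = 0.68796 kg m^2.
Total I = 4.6332 + 0.68796 = 5.3212 kg m^2.

5.32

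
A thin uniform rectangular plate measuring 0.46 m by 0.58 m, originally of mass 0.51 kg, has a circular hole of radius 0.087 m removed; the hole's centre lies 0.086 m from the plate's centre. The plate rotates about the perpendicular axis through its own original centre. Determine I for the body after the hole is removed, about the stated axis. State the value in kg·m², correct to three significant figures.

Unpierced body about its centre: I₀ = (1/12)M(a²+b²) = (1/12)(0.51)[(0.46)² + (0.58)²] = 0.02329 kg·m².
The removed disk has mass m = M·πr²/(ab) = (0.51)·π(0.087)²/(0.46·0.58) = 0.045454 kg (same uniform areal density).
Its moment of inertia about the rotation axis (parallel-axis theorem): I_hole = (1/2)mr² + md² = (1/2)(0.045454)(0.087)² + (0.045454)(0.086)² = 0.0005082 kg·m².
Treating the hole as negative mass, I = I₀ − I_hole = 0.02329 − 0.0005082 = 0.022782 kg·m².

0.0228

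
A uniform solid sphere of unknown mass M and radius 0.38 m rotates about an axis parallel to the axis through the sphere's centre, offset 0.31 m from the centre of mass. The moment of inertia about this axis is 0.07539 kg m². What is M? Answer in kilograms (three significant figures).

I = I_cm + Md² = (2/5)MR² + Md² = M·[0.4·(0.38)² + (0.31)²] = M·0.15386.
So M = 0.07539 / 0.15386 = 0.48999 kg.

0.490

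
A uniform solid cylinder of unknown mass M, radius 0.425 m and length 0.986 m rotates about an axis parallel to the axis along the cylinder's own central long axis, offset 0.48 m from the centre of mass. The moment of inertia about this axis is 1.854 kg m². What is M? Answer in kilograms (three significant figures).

I = I_cm + Md² = (1/2)MR² + Md² = M·[0.5·(0.425)² + (0.48)²] = M·0.32071.
So M = 1.854 / 0.32071 = 5.7809 kg.

5.78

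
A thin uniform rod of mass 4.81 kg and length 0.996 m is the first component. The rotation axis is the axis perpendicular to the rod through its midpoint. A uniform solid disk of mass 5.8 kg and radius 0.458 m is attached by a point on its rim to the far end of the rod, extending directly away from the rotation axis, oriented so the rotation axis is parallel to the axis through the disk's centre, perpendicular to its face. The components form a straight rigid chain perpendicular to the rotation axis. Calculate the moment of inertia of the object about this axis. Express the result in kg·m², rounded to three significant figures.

6.31

Thin rod: I_cm = (1/12)ML² = (1/12)(4.81)(0.996)² = 0.39763 kg·m²; axis through the centre, so I = 0.39763 kg·m².
Solid disk: I_cm = (1/2)MR² = (1/2)(5.8)(0.458)² = 0.60832 kg·m²; centre at d = 0.498 + 0.458 = 0.956 m, so the parallel axis theorem gives I = 0.60832 + (5.8)(0.956)² = 5.9091 kg·m².
Total I = 0.39763 + 5.9091 = 6.3068 kg·m².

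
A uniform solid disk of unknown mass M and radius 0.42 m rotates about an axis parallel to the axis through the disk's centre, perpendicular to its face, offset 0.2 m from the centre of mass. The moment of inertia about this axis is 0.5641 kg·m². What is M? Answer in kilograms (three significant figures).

4.40

I = I_cm + Md² = (1/2)MR² + Md² = M·[0.5·(0.42)² + (0.2)²] = M·0.1282.
So M = 0.5641 / 0.1282 = 4.4002 kg.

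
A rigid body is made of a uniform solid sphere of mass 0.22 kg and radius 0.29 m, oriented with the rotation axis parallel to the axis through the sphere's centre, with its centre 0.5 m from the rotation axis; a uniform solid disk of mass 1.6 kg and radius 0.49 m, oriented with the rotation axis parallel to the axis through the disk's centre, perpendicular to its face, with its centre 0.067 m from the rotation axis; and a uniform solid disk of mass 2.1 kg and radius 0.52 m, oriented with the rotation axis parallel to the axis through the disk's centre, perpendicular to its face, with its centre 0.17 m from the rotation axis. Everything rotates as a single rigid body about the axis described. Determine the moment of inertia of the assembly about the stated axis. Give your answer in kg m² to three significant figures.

0.606

Solid sphere: I_cm = (2/5)MR² = (2/5)(0.22)(0.29)² = 0.0074008 kg m²; centre at d = 0.5 m, so I = I_cm + Md² gives I = 0.0074008 + (0.22)(0.5)² = 0.062401 kg m².
Solid disk: I_cm = (1/2)MR² = (1/2)(1.6)(0.49)² = 0.19208 kg m²; centre at d = 0.067 m, so I = I_cm + Md² gives I = 0.19208 + (1.6)(0.067)² = 0.19926 kg m².
Solid disk: I_cm = (1/2)MR² = (1/2)(2.1)(0.52)² = 0.28392 kg m²; centre at d = 0.17 m, so I = I_cm + Md² gives I = 0.28392 + (2.1)(0.17)² = 0.34461 kg m².
Total I = 0.062401 + 0.19926 + 0.34461 = 0.60627 kg m².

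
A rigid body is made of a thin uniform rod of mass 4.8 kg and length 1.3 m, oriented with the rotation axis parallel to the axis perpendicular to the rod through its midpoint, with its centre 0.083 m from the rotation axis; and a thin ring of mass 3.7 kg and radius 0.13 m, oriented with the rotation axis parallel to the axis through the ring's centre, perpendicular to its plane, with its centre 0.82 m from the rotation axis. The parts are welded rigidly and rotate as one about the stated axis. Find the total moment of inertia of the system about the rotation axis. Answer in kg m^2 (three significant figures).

Thin rod: I_cm = (1/12)ML² = (1/12)(4.8)(1.3)² = 0.676 kg m^2; centre at d = 0.083 m, so I = I_cm + Md² gives I = 0.676 + (4.8)(0.083)² = 0.70907 kg m^2.
Thin ring: I_cm = MR² = (3.7)(0.13)² = 0.06253 kg m^2; centre at d = 0.82 m, so I = I_cm + Md² gives I = 0.06253 + (3.7)(0.82)² = 2.5504 kg m^2.
Total I = 0.70907 + 2.5504 = 3.2595 kg m^2.

3.26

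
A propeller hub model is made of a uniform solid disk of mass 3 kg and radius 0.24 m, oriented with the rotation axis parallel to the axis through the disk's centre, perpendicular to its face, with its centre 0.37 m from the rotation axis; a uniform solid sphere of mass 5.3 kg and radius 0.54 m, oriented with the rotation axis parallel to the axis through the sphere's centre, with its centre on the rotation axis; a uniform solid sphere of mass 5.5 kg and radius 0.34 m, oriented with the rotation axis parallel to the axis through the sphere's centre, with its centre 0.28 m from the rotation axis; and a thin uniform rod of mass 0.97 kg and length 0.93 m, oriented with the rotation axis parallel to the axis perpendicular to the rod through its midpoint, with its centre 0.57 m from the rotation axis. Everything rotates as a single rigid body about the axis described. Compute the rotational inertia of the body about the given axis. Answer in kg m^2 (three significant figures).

2.19

Solid disk: I_cm = (1/2)MR² = (1/2)(3)(0.24)² = 0.0864 kg m^2; centre at d = 0.37 m, so I = I_cm + Md² gives I = 0.0864 + (3)(0.37)² = 0.4971 kg m^2.
Solid sphere: I_cm = (2/5)MR² = (2/5)(5.3)(0.54)² = 0.61819 kg m^2; axis through the centre, so I = 0.61819 kg m^2.
Solid sphere: I_cm = (2/5)MR² = (2/5)(5.5)(0.34)² = 0.25432 kg m^2; centre at d = 0.28 m, so I = I_cm + Md² gives I = 0.25432 + (5.5)(0.28)² = 0.68552 kg m^2.
Thin rod: I_cm = (1/12)ML² = (1/12)(0.97)(0.93)² = 0.069913 kg m^2; centre at d = 0.57 m, so I = I_cm + Md² gives I = 0.069913 + (0.97)(0.57)² = 0.38507 kg m^2.
Total I = 0.4971 + 0.61819 + 0.68552 + 0.38507 = 2.1859 kg m^2.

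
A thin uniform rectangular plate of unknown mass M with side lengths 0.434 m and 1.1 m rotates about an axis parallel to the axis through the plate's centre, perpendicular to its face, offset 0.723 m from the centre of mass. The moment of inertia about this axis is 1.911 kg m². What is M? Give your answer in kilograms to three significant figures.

2.99

I = I_cm + Md² = (1/12)M(a²+b²) + Md² = M·[0.0833333·[(0.434)² + (1.1)²] + (0.723)²] = M·0.63926.
So M = 1.911 / 0.63926 = 2.9894 kg.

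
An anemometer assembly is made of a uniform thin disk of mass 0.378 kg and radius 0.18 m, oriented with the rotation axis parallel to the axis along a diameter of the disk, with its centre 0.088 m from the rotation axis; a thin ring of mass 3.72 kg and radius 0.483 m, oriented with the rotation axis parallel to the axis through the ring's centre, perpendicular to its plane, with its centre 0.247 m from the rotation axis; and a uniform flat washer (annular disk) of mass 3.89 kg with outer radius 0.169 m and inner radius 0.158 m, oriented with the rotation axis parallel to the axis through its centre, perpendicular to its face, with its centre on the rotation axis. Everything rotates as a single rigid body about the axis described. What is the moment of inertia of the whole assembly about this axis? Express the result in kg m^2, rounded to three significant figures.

1.20

Thin disk: I_cm = (1/4)MR² = (1/4)(0.378)(0.18)² = 0.0030618 kg m^2; centre at d = 0.088 m, so the parallel axis theorem gives I = 0.0030618 + (0.378)(0.088)² = 0.005989 kg m^2.
Thin ring: I_cm = MR² = (3.72)(0.483)² = 0.86784 kg m^2; centre at d = 0.247 m, so the parallel axis theorem gives I = 0.86784 + (3.72)(0.247)² = 1.0948 kg m^2.
Annular disk: I_cm = (1/2)M(R²+r²) = (1/2)(3.89)[(0.169)² + (0.158)²] = 0.10411 kg m^2; axis through the centre, so I = 0.10411 kg m^2.
Total I = 0.005989 + 1.0948 + 0.10411 = 1.2049 kg m^2.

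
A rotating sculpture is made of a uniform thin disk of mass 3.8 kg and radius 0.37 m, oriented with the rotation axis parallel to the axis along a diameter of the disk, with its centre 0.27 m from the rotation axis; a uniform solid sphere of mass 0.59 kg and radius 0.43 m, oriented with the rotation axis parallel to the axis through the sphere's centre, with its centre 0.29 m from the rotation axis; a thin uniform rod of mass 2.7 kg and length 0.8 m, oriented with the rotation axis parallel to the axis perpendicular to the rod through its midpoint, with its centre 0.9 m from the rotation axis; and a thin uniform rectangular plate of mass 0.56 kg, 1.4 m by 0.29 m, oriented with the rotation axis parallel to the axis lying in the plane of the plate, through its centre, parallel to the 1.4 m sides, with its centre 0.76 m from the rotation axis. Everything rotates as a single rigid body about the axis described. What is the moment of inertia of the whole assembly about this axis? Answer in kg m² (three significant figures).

Thin disk: I_cm = (1/4)MR² = (1/4)(3.8)(0.37)² = 0.13005 kg m²; centre at d = 0.27 m, so the parallel axis theorem gives I = 0.13005 + (3.8)(0.27)² = 0.40707 kg m².
Solid sphere: I_cm = (2/5)MR² = (2/5)(0.59)(0.43)² = 0.043636 kg m²; centre at d = 0.29 m, so the parallel axis theorem gives I = 0.043636 + (0.59)(0.29)² = 0.093255 kg m².
Thin rod: I_cm = (1/12)ML² = (1/12)(2.7)(0.8)² = 0.144 kg m²; centre at d = 0.9 m, so the parallel axis theorem gives I = 0.144 + (2.7)(0.9)² = 2.331 kg m².
Rectangular plate: I_cm = (1/12)Mb² = (1/12)(0.56)(0.29)² = 0.0039247 kg m²; centre at d = 0.76 m, so the parallel axis theorem gives I = 0.0039247 + (0.56)(0.76)² = 0.32738 kg m².
Total I = 0.40707 + 0.093255 + 2.331 + 0.32738 = 3.1587 kg m².

3.16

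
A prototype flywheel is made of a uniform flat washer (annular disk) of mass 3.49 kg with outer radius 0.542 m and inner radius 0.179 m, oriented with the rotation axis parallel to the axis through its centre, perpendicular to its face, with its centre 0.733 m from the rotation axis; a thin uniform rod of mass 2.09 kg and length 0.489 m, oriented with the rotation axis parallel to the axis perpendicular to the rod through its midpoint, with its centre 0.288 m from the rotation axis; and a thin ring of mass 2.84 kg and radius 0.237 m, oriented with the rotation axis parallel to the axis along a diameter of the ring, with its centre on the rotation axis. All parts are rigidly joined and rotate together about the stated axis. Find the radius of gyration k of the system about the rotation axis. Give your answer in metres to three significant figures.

Annular disk: I_cm = (1/2)M(R²+r²) = (1/2)(3.49)[(0.542)² + (0.179)²] = 0.56853 kg·m²; centre at d = 0.733 m, so the parallel axis theorem gives I = 0.56853 + (3.49)(0.733)² = 2.4437 kg·m².
Thin rod: I_cm = (1/12)ML² = (1/12)(2.09)(0.489)² = 0.041647 kg·m²; centre at d = 0.288 m, so the parallel axis theorem gives I = 0.041647 + (2.09)(0.288)² = 0.215 kg·m².
Thin ring: I_cm = (1/2)MR² = (1/2)(2.84)(0.237)² = 0.07976 kg·m²; axis through the centre, so I = 0.07976 kg·m².
Total I = 2.7384 kg·m²; total mass M = 8.42 kg.
k = √(I/M) = √(2.7384/8.42) = 0.57029 m.

0.570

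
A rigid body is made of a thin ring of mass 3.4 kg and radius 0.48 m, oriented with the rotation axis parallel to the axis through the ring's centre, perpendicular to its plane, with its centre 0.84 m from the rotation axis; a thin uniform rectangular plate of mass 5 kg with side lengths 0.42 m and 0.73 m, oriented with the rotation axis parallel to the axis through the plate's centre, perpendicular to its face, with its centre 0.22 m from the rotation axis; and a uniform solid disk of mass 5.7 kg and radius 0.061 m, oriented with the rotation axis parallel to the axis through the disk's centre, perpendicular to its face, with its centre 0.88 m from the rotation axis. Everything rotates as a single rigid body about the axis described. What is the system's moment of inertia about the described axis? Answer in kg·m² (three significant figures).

8.14

Thin ring: I_cm = MR² = (3.4)(0.48)² = 0.78336 kg·m²; centre at d = 0.84 m, so I = I_cm + Md² gives I = 0.78336 + (3.4)(0.84)² = 3.1824 kg·m².
Rectangular plate: I_cm = (1/12)M(a²+b²) = (1/12)(5)[(0.42)² + (0.73)²] = 0.29554 kg·m²; centre at d = 0.22 m, so I = I_cm + Md² gives I = 0.29554 + (5)(0.22)² = 0.53754 kg·m².
Solid disk: I_cm = (1/2)MR² = (1/2)(5.7)(0.061)² = 0.010605 kg·m²; centre at d = 0.88 m, so I = I_cm + Md² gives I = 0.010605 + (5.7)(0.88)² = 4.4247 kg·m².
Total I = 3.1824 + 0.53754 + 4.4247 = 8.1446 kg·m².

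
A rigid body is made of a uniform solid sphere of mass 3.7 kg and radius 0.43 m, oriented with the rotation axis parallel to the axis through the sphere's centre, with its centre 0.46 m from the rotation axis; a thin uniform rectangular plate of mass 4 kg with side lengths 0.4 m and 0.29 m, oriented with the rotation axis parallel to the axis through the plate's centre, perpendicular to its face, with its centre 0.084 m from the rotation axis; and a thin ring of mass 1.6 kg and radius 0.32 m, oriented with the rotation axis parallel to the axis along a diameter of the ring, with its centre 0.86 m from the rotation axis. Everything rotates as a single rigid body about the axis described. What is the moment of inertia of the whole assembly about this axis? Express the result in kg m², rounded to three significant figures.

2.43

Solid sphere: I_cm = (2/5)MR² = (2/5)(3.7)(0.43)² = 0.27365 kg m²; centre at d = 0.46 m, so the parallel axis theorem gives I = 0.27365 + (3.7)(0.46)² = 1.0566 kg m².
Rectangular plate: I_cm = (1/12)M(a²+b²) = (1/12)(4)[(0.4)² + (0.29)²] = 0.081367 kg m²; centre at d = 0.084 m, so the parallel axis theorem gives I = 0.081367 + (4)(0.084)² = 0.10959 kg m².
Thin ring: I_cm = (1/2)MR² = (1/2)(1.6)(0.32)² = 0.08192 kg m²; centre at d = 0.86 m, so the parallel axis theorem gives I = 0.08192 + (1.6)(0.86)² = 1.2653 kg m².
Total I = 1.0566 + 0.10959 + 1.2653 = 2.4314 kg m².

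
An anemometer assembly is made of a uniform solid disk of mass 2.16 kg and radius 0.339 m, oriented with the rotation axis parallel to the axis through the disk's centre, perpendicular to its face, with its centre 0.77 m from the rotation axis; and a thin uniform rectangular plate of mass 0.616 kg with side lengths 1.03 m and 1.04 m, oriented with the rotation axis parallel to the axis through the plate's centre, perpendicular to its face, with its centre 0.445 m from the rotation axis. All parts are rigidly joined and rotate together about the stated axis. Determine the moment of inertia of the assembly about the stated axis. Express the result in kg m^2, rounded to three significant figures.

1.64

Solid disk: I_cm = (1/2)MR² = (1/2)(2.16)(0.339)² = 0.12411 kg m^2; centre at d = 0.77 m, so I = I_cm + Md² gives I = 0.12411 + (2.16)(0.77)² = 1.4048 kg m^2.
Rectangular plate: I_cm = (1/12)M(a²+b²) = (1/12)(0.616)[(1.03)² + (1.04)²] = 0.10998 kg m^2; centre at d = 0.445 m, so I = I_cm + Md² gives I = 0.10998 + (0.616)(0.445)² = 0.23197 kg m^2.
Total I = 1.4048 + 0.23197 = 1.6367 kg m^2.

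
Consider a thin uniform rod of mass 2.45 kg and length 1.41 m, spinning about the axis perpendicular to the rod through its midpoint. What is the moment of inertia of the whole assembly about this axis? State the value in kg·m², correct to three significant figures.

I_cm = (1/12)ML² = (1/12)(2.45)(1.41)² = 0.4059 kg·m²; axis through the centre, so I = 0.4059 kg·m².

0.406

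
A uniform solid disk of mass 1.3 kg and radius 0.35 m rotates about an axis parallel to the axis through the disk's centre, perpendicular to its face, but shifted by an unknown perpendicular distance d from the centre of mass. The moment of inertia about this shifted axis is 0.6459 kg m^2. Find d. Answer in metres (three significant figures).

0.660

About the centre-of-mass axis, I_cm = (1/2)MR² = (1/2)(1.3)(0.35)² = 0.079625 kg m^2.
Parallel axis theorem: I = I_cm + Md², so Md² = 0.6459 − 0.079625 = 0.56628 kg m^2.
d = √(0.56628 / 1.3) = 0.66 m.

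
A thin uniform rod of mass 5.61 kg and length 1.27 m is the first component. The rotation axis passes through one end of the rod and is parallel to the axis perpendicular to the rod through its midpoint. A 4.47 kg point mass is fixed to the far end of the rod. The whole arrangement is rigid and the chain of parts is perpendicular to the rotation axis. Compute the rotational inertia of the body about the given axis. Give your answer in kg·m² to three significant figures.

Thin rod: I_cm = (1/12)ML² = (1/12)(5.61)(1.27)² = 0.75403 kg·m²; centre at d = 0.635 m, so the parallel axis theorem gives I = 0.75403 + (5.61)(0.635)² = 3.0161 kg·m².
Point mass: I_cm = 0; centre at d = 0.635 + 0.635 = 1.27 m, so the parallel axis theorem gives I = 0 + (4.47)(1.27)² = 7.2097 kg·m².
Total I = 3.0161 + 7.2097 = 10.226 kg·m².

10.2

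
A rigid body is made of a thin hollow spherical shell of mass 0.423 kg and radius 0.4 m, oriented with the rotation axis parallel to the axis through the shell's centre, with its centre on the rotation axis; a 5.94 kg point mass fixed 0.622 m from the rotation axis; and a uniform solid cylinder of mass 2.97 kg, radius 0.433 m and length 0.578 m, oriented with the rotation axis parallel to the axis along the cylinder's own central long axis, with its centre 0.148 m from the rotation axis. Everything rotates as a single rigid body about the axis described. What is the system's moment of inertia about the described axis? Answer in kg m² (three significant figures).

2.69

Spherical shell: I_cm = (2/3)MR² = (2/3)(0.423)(0.4)² = 0.04512 kg m²; axis through the centre, so I = 0.04512 kg m².
Point mass: I_cm = 0; centre at d = 0.622 m, so the parallel axis theorem gives I = 0 + (5.94)(0.622)² = 2.2981 kg m².
Solid cylinder: I_cm = (1/2)MR² = (1/2)(2.97)(0.433)² = 0.27842 kg m²; centre at d = 0.148 m, so the parallel axis theorem gives I = 0.27842 + (2.97)(0.148)² = 0.34348 kg m².
Total I = 0.04512 + 2.2981 + 0.34348 = 2.6867 kg m².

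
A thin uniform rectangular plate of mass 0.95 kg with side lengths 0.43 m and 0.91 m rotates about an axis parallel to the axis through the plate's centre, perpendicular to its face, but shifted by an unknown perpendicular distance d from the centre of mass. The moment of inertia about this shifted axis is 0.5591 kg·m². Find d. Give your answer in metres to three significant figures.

0.710

About the centre-of-mass axis, I_cm = (1/12)M(a²+b²) = (1/12)(0.95)[(0.43)² + (0.91)²] = 0.080196 kg·m².
Parallel axis theorem: I = I_cm + Md², so Md² = 0.5591 − 0.080196 = 0.4789 kg·m².
d = √(0.4789 / 0.95) = 0.71001 m.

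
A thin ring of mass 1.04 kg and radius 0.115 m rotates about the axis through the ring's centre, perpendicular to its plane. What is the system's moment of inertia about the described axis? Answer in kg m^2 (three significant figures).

I_cm = MR² = (1.04)(0.115)² = 0.013754 kg m^2; axis through the centre, so I = 0.013754 kg m^2.

0.0138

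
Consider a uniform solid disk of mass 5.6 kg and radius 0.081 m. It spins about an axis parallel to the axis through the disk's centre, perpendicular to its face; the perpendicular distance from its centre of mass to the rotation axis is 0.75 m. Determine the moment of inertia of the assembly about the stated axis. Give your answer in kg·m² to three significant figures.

I_cm = (1/2)MR² = (1/2)(5.6)(0.081)² = 0.018371 kg·m²; centre at d = 0.75 m, so I = I_cm + Md² gives I = 0.018371 + (5.6)(0.75)² = 3.1684 kg·m².

3.17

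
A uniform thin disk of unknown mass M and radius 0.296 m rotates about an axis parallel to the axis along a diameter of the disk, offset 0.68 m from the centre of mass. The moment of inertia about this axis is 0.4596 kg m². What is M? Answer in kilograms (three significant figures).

0.949

I = I_cm + Md² = (1/4)MR² + Md² = M·[0.25·(0.296)² + (0.68)²] = M·0.4843.
So M = 0.4596 / 0.4843 = 0.94899 kg.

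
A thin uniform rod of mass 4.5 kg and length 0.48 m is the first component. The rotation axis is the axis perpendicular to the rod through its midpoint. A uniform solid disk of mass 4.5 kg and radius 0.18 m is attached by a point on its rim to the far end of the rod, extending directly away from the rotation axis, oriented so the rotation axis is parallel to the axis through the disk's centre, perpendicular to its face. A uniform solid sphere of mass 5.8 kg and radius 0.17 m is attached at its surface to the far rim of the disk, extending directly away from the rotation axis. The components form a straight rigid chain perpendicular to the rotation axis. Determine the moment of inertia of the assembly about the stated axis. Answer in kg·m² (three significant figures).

4.46

Thin rod: I_cm = (1/12)ML² = (1/12)(4.5)(0.48)² = 0.0864 kg·m²; axis through the centre, so I = 0.0864 kg·m².
Solid disk: I_cm = (1/2)MR² = (1/2)(4.5)(0.18)² = 0.0729 kg·m²; centre at d = 0.24 + 0.18 = 0.42 m, so I = I_cm + Md² gives I = 0.0729 + (4.5)(0.42)² = 0.8667 kg·m².
Solid sphere: I_cm = (2/5)MR² = (2/5)(5.8)(0.17)² = 0.067048 kg·m²; centre at d = 0.24 + 0.18 + 0.18 + 0.17 = 0.77 m, so I = I_cm + Md² gives I = 0.067048 + (5.8)(0.77)² = 3.5059 kg·m².
Total I = 0.0864 + 0.8667 + 3.5059 = 4.459 kg·m².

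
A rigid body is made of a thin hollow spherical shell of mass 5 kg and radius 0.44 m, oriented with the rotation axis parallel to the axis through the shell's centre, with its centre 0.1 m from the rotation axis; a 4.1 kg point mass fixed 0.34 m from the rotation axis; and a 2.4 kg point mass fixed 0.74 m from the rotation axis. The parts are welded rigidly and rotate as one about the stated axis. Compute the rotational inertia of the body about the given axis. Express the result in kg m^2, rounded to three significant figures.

Spherical shell: I_cm = (2/3)MR² = (2/3)(5)(0.44)² = 0.64533 kg m^2; centre at d = 0.1 m, so the parallel axis theorem gives I = 0.64533 + (5)(0.1)² = 0.69533 kg m^2.
Point mass: I_cm = 0; centre at d = 0.34 m, so the parallel axis theorem gives I = 0 + (4.1)(0.34)² = 0.47396 kg m^2.
Point mass: I_cm = 0; centre at d = 0.74 m, so the parallel axis theorem gives I = 0 + (2.4)(0.74)² = 1.3142 kg m^2.
Total I = 0.69533 + 0.47396 + 1.3142 = 2.4835 kg m^2.

2.48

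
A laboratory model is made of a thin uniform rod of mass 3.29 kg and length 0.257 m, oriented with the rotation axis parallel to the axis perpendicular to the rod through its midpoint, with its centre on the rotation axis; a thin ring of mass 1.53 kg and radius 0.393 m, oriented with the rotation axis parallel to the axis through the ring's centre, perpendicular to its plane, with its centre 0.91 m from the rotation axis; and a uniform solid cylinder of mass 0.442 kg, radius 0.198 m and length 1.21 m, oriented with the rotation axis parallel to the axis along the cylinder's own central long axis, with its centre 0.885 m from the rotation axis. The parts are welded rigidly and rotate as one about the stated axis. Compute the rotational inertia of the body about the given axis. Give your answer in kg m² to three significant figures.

1.88

Thin rod: I_cm = (1/12)ML² = (1/12)(3.29)(0.257)² = 0.018108 kg m²; axis through the centre, so I = 0.018108 kg m².
Thin ring: I_cm = MR² = (1.53)(0.393)² = 0.23631 kg m²; centre at d = 0.91 m, so the parallel axis theorem gives I = 0.23631 + (1.53)(0.91)² = 1.5033 kg m².
Solid cylinder: I_cm = (1/2)MR² = (1/2)(0.442)(0.198)² = 0.0086641 kg m²; centre at d = 0.885 m, so the parallel axis theorem gives I = 0.0086641 + (0.442)(0.885)² = 0.35485 kg m².
Total I = 0.018108 + 1.5033 + 0.35485 = 1.8763 kg m².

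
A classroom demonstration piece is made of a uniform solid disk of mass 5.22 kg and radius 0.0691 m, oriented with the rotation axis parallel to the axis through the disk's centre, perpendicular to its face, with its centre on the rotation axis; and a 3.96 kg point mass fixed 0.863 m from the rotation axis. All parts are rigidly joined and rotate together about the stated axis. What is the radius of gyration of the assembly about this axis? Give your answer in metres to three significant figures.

Solid disk: I_cm = (1/2)MR² = (1/2)(5.22)(0.0691)² = 0.012462 kg m^2; axis through the centre, so I = 0.012462 kg m^2.
Point mass: I_cm = 0; centre at d = 0.863 m, so the parallel axis theorem gives I = 0 + (3.96)(0.863)² = 2.9493 kg m^2.
Total I = 2.9617 kg m^2; total mass M = 9.18 kg.
k = √(I/M) = √(2.9617/9.18) = 0.56801 m.

0.568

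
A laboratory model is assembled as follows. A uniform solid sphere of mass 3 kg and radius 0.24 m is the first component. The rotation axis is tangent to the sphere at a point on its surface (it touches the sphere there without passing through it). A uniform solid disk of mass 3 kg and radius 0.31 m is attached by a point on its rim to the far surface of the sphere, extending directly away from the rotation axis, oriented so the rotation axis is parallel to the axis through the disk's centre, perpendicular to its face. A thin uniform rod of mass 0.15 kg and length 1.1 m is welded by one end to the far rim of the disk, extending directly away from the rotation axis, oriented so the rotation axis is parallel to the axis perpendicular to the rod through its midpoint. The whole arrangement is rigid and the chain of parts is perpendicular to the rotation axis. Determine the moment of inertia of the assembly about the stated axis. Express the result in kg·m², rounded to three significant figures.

2.68

Solid sphere: I_cm = (2/5)MR² = (2/5)(3)(0.24)² = 0.06912 kg·m²; centre at d = 0.24 m, so I = I_cm + Md² gives I = 0.06912 + (3)(0.24)² = 0.24192 kg·m².
Solid disk: I_cm = (1/2)MR² = (1/2)(3)(0.31)² = 0.14415 kg·m²; centre at d = 0.24 + 0.24 + 0.31 = 0.79 m, so I = I_cm + Md² gives I = 0.14415 + (3)(0.79)² = 2.0165 kg·m².
Thin rod: I_cm = (1/12)ML² = (1/12)(0.15)(1.1)² = 0.015125 kg·m²; centre at d = 0.24 + 0.24 + 0.31 + 0.31 + 0.55 = 1.65 m, so I = I_cm + Md² gives I = 0.015125 + (0.15)(1.65)² = 0.4235 kg·m².
Total I = 0.24192 + 2.0165 + 0.4235 = 2.6819 kg·m².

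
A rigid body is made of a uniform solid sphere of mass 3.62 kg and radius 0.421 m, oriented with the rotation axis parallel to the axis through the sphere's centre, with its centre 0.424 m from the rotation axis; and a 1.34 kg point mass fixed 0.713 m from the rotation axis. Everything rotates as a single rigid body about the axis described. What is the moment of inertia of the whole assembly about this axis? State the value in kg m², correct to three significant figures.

Solid sphere: I_cm = (2/5)MR² = (2/5)(3.62)(0.421)² = 0.25664 kg m²; centre at d = 0.424 m, so the parallel axis theorem gives I = 0.25664 + (3.62)(0.424)² = 0.90743 kg m².
Point mass: I_cm = 0; centre at d = 0.713 m, so the parallel axis theorem gives I = 0 + (1.34)(0.713)² = 0.68121 kg m².
Total I = 0.90743 + 0.68121 = 1.5886 kg m².

1.59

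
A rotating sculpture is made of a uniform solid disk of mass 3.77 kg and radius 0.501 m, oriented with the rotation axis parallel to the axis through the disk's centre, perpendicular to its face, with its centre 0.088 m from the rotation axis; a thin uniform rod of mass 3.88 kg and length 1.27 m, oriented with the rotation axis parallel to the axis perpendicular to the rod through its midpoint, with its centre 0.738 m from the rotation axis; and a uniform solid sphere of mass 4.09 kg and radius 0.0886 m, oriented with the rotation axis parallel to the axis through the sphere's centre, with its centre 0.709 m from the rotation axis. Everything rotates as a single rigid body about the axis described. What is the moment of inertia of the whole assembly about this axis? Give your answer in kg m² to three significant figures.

5.21

Solid disk: I_cm = (1/2)MR² = (1/2)(3.77)(0.501)² = 0.47314 kg m²; centre at d = 0.088 m, so the parallel axis theorem gives I = 0.47314 + (3.77)(0.088)² = 0.50233 kg m².
Thin rod: I_cm = (1/12)ML² = (1/12)(3.88)(1.27)² = 0.5215 kg m²; centre at d = 0.738 m, so the parallel axis theorem gives I = 0.5215 + (3.88)(0.738)² = 2.6347 kg m².
Solid sphere: I_cm = (2/5)MR² = (2/5)(4.09)(0.0886)² = 0.012843 kg m²; centre at d = 0.709 m, so the parallel axis theorem gives I = 0.012843 + (4.09)(0.709)² = 2.0688 kg m².
Total I = 0.50233 + 2.6347 + 2.0688 = 5.2059 kg m².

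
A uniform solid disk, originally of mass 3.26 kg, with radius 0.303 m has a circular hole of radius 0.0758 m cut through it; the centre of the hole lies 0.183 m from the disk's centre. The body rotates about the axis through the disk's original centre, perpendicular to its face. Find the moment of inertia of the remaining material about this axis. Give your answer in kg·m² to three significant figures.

Unpierced body about its centre: I₀ = (1/2)MR² = (1/2)(3.26)(0.303)² = 0.14965 kg·m².
The removed disk has mass m = M·(r/R)² = (3.26)(0.0758/0.303)² = 0.20402 kg (same uniform areal density).
Its moment of inertia about the rotation axis (parallel-axis theorem): I_hole = (1/2)mr² + md² = (1/2)(0.20402)(0.0758)² + (0.20402)(0.183)² = 0.0074185 kg·m².
Treating the hole as negative mass, I = I₀ − I_hole = 0.14965 − 0.0074185 = 0.14223 kg·m².

0.142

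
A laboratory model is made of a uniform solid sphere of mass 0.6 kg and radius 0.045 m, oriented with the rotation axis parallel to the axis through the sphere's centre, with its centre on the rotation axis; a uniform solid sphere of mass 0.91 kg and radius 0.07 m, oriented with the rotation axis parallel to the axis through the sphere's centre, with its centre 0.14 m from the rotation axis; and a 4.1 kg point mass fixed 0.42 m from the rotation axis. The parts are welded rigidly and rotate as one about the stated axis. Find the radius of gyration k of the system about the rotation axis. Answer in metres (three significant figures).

0.364

Solid sphere: I_cm = (2/5)MR² = (2/5)(0.6)(0.045)² = 0.000486 kg·m²; axis through the centre, so I = 0.000486 kg·m².
Solid sphere: I_cm = (2/5)MR² = (2/5)(0.91)(0.07)² = 0.0017836 kg·m²; centre at d = 0.14 m, so I = I_cm + Md² gives I = 0.0017836 + (0.91)(0.14)² = 0.01962 kg·m².
Point mass: I_cm = 0; centre at d = 0.42 m, so I = I_cm + Md² gives I = 0 + (4.1)(0.42)² = 0.72324 kg·m².
Total I = 0.74335 kg·m²; total mass M = 5.61 kg.
k = √(I/M) = √(0.74335/5.61) = 0.36401 m.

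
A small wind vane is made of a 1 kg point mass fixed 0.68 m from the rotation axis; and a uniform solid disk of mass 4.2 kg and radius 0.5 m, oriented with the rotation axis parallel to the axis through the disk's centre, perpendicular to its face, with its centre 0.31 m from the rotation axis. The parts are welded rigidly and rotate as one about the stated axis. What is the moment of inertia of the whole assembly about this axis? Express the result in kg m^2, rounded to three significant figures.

Point mass: I_cm = 0; centre at d = 0.68 m, so the parallel axis theorem gives I = 0 + (1)(0.68)² = 0.4624 kg m^2.
Solid disk: I_cm = (1/2)MR² = (1/2)(4.2)(0.5)² = 0.525 kg m^2; centre at d = 0.31 m, so the parallel axis theorem gives I = 0.525 + (4.2)(0.31)² = 0.92862 kg m^2.
Total I = 0.4624 + 0.92862 = 1.391 kg m^2.

1.39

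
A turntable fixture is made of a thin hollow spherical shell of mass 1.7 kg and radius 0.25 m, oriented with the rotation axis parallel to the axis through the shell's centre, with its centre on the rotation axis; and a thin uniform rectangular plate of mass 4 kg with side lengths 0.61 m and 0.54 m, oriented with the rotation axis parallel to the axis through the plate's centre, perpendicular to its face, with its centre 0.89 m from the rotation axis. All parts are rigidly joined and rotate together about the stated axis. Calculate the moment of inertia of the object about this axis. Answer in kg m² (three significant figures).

3.46

Spherical shell: I_cm = (2/3)MR² = (2/3)(1.7)(0.25)² = 0.070833 kg m²; axis through the centre, so I = 0.070833 kg m².
Rectangular plate: I_cm = (1/12)M(a²+b²) = (1/12)(4)[(0.61)² + (0.54)²] = 0.22123 kg m²; centre at d = 0.89 m, so the parallel axis theorem gives I = 0.22123 + (4)(0.89)² = 3.3896 kg m².
Total I = 0.070833 + 3.3896 = 3.4605 kg m².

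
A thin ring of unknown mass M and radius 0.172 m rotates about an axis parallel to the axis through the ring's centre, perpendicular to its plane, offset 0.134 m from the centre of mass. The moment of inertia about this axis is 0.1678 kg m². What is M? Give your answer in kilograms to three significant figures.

3.53

I = I_cm + Md² = MR² + Md² = M·[1·(0.172)² + (0.134)²] = M·0.04754.
So M = 0.1678 / 0.04754 = 3.5297 kg.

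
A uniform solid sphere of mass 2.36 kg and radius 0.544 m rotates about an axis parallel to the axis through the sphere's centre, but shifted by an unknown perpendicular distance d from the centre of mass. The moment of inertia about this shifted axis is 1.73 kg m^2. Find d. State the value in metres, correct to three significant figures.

About the centre-of-mass axis, I_cm = (2/5)MR² = (2/5)(2.36)(0.544)² = 0.27936 kg m^2.
Parallel axis theorem: I = I_cm + Md², so Md² = 1.73 − 0.27936 = 1.4506 kg m^2.
d = √(1.4506 / 2.36) = 0.78401 m.

0.784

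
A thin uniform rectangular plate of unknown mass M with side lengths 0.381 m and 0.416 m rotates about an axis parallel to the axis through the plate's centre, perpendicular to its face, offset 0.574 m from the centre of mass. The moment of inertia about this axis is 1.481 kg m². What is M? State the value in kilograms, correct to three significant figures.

I = I_cm + Md² = (1/12)M(a²+b²) + Md² = M·[0.0833333·[(0.381)² + (0.416)²] + (0.574)²] = M·0.35599.
So M = 1.481 / 0.35599 = 4.1602 kg.

4.16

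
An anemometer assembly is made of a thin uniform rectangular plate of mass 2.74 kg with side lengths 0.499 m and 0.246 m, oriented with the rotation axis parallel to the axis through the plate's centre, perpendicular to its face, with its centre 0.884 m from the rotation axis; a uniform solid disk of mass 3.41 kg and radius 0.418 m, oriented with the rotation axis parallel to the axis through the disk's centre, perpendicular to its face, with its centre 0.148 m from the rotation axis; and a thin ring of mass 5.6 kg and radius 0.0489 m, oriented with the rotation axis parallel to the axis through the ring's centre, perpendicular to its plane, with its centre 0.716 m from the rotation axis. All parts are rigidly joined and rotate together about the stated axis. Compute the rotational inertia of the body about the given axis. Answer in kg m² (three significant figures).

5.47

Rectangular plate: I_cm = (1/12)M(a²+b²) = (1/12)(2.74)[(0.499)² + (0.246)²] = 0.070673 kg m²; centre at d = 0.884 m, so the parallel axis theorem gives I = 0.070673 + (2.74)(0.884)² = 2.2119 kg m².
Solid disk: I_cm = (1/2)MR² = (1/2)(3.41)(0.418)² = 0.2979 kg m²; centre at d = 0.148 m, so the parallel axis theorem gives I = 0.2979 + (3.41)(0.148)² = 0.3726 kg m².
Thin ring: I_cm = MR² = (5.6)(0.0489)² = 0.013391 kg m²; centre at d = 0.716 m, so the parallel axis theorem gives I = 0.013391 + (5.6)(0.716)² = 2.8843 kg m².
Total I = 2.2119 + 0.3726 + 2.8843 = 5.4687 kg m².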